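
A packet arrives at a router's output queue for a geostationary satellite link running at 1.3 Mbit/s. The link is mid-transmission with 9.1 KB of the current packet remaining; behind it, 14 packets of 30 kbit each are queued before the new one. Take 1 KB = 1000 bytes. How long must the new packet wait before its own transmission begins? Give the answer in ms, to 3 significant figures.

Each queued packet: L/R = 30000/1300000 = 23.0769 ms.
14 queued → 323.077 ms.
Plus remaining 72800 bits of current packet: 56 ms.
Queuing delay = 379 ms.

379 ms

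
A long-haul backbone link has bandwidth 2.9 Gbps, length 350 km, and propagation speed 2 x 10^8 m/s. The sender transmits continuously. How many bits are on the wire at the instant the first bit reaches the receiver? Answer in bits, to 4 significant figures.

5075000 bits

Propagation delay = 350000 / 200000000 = 0.00175 s.
BDP = R × t_prop = 2900000000 × 0.00175 = 5075000 bits.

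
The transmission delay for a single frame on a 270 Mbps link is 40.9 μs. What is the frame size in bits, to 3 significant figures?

L = R × t_tx = 270000000 b/s × 4.09e-05 s = 11043 bits.

11000 bits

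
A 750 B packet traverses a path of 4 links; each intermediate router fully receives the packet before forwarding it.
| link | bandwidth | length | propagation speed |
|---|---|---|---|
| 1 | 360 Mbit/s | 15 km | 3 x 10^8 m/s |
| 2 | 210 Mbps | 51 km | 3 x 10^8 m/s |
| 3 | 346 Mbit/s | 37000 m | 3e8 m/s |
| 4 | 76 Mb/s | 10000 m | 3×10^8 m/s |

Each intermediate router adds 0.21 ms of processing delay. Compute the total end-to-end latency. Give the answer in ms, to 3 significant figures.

1.15 ms

L = 750 × 8 = 6000 bits.
Transmission delays (L/R per hop): 0.0166667, 0.0285714, 0.017341, 0.0789474 ms; sum = 0.141527 ms.
Propagation delays (d/s per hop): 0.05, 0.17, 0.123333, 0.0333333 ms; sum = 0.376667 ms.
Processing at 3 router(s): 3 × 0.21 ms = 0.63 ms.
End-to-end = 1.15 ms.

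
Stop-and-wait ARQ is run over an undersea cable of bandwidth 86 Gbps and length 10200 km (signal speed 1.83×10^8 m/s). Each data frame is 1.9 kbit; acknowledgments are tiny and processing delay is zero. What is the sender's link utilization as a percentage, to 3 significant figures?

t_tx = L/R = 1900/86000000000 = 2.2093e-08 s.
t_prop = 10200000/183000000 = 0.0557377 s; RTT = 0.111475 s.
Cycle = t_tx + RTT = 0.111475 s.
Utilization = t_tx / cycle = 2.2093e-08/0.111475 = 0.0000198 %.

0.0000198 %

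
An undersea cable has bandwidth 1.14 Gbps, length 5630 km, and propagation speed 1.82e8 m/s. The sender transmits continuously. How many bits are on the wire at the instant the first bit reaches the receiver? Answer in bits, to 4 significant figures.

Propagation delay = 5630000 / 182000000 = 0.0309341 s.
BDP = R × t_prop = 1140000000 × 0.0309341 = 35264800 bits.

35260000 bits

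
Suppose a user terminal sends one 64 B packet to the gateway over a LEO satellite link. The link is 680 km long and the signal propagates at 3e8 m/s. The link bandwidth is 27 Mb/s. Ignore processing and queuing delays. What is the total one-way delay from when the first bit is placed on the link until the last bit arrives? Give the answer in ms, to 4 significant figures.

L = 64 × 8 = 512 bits.
Transmission delay = L/R = 512 / 27000000 = 0.018963 ms.
Propagation delay = d/s = 680000 m / 300000000 m/s = 2.26667 ms.
Total = 2.286 ms.

2.286 ms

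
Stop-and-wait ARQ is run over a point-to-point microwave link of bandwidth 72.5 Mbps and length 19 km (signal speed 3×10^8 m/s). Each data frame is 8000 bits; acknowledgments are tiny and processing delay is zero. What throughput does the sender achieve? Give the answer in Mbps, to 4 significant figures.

t_tx = L/R = 8000/72500000 = 0.000110345 s.
t_prop = 19000/300000000 = 6.33333e-05 s; RTT = 0.000126667 s.
Cycle = t_tx + RTT = 0.000237011 s.
Throughput = L / cycle = 8000 / 0.000237011 = 33.75 Mbps.

33.75 Mbps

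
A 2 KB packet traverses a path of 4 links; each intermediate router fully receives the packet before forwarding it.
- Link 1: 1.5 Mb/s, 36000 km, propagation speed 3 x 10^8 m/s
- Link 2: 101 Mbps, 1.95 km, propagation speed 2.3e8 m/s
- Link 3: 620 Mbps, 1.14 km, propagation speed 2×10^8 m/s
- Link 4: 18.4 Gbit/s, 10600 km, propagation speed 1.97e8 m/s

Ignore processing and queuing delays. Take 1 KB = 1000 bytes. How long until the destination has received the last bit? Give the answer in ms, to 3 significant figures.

L = 16000 bits.
Transmission delays (L/R per hop): 10.6667, 0.158416, 0.0258065, 0.000869565 ms; sum = 10.8518 ms.
Propagation delays (d/s per hop): 120, 0.00847826, 0.0057, 53.8071 ms; sum = 173.821 ms.
End-to-end = 185 ms.

185 ms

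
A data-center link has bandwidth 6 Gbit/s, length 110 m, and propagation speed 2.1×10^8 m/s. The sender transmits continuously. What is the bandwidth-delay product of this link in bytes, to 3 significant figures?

Propagation delay = 110 / 210000000 = 5.2381e-07 s.
BDP = R × t_prop = 6000000000 × 5.2381e-07 = 3142.86 bits.
In bytes: 3142.86/8 = 393 bytes.

393 bytes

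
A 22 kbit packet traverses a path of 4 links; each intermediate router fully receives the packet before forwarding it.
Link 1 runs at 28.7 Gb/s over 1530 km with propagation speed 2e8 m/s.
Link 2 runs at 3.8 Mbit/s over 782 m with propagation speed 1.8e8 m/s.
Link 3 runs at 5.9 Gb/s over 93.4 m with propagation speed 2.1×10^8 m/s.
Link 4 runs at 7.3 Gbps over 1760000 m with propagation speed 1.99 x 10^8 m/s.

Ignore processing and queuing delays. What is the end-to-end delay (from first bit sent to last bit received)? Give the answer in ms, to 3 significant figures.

L = 22000 bits.
Transmission delays (L/R per hop): 0.000766551, 5.78947, 0.00372881, 0.0030137 ms; sum = 5.79698 ms.
Propagation delays (d/s per hop): 7.65, 0.00434444, 0.000444762, 8.84422 ms; sum = 16.499 ms.
End-to-end = 22.3 ms.

22.3 ms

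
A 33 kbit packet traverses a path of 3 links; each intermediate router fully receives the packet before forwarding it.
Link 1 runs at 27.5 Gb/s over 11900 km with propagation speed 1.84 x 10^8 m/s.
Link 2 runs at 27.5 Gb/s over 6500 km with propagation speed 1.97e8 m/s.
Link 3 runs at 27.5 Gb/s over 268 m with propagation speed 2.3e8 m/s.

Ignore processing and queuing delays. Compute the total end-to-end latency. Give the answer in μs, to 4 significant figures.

L = 33000 bits.
Transmission delay per hop = L/R = 33000/27500000000 = 1.2 μs; 3 hops → 3.6 μs.
Propagation delays (d/s per hop): 64673.9, 32994.9, 1.16522 μs; sum = 97670 μs.
End-to-end = 97670 μs.

97670 μs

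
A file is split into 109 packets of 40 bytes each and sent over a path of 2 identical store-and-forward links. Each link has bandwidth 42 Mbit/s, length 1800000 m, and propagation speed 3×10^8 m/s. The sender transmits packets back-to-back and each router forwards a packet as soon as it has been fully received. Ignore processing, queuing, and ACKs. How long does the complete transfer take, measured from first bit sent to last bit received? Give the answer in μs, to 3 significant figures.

Per-hop transmission t_tx = L/R = 320/42000000 = 7.61905 μs.
Per-hop propagation t_prop = 1800000/300000000 = 6000 μs.
Pipeline fill: first packet needs 2·t_tx to clear all hops; remaining 108 packets each add one t_tx.
Total = (2+109-1)·t_tx + 2·t_prop = 110·7.61905 + 2·6000 = 12800 μs.

12800 μs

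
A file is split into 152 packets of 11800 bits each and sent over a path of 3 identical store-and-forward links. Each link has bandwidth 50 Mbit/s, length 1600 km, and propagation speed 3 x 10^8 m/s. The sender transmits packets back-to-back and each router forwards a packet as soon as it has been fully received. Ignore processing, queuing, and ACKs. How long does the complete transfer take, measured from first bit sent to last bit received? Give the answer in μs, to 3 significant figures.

Per-hop transmission t_tx = L/R = 11800/50000000 = 236 μs.
Per-hop propagation t_prop = 1600000/300000000 = 5333.33 μs.
Pipeline fill: first packet needs 3·t_tx to clear all hops; remaining 151 packets each add one t_tx.
Total = (3+152-1)·t_tx + 3·t_prop = 154·236 + 3·5333.33 = 52300 μs.

52300 μs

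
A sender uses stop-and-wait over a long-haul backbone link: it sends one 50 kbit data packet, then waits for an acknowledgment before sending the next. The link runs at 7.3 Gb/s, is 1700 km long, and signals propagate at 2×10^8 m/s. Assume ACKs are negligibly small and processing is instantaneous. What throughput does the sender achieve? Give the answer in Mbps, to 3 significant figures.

2.94 Mbps

t_tx = L/R = 50000/7300000000 = 6.84932e-06 s.
t_prop = 1700000/200000000 = 0.0085 s; RTT = 0.017 s.
Cycle = t_tx + RTT = 0.0170068 s.
Throughput = L / cycle = 50000 / 0.0170068 = 2.94 Mbps.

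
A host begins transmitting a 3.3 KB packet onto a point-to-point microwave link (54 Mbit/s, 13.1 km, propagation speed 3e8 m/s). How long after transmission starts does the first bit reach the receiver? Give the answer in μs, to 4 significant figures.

First bit experiences only propagation delay: d/s = 13100/300000000 = 43.67 μs.

43.67 μs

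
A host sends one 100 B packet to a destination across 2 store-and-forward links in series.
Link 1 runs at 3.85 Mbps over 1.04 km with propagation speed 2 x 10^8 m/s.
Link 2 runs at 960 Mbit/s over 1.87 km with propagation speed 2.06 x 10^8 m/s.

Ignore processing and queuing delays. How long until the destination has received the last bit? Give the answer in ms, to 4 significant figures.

L = 100 × 8 = 800 bits.
Transmission delays (L/R per hop): 0.207792, 0.000833333 ms; sum = 0.208626 ms.
Propagation delays (d/s per hop): 0.0052, 0.00907767 ms; sum = 0.0142777 ms.
End-to-end = 0.2229 ms.

0.2229 ms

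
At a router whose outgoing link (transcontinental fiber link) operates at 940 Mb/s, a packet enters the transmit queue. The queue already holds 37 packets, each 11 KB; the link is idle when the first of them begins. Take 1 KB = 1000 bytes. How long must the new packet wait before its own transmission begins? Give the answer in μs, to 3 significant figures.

Each queued packet: L/R = 88000/940000000 = 93.617 μs.
37 queued → 3463.83 μs.
Queuing delay = 3460 μs.

3460 μs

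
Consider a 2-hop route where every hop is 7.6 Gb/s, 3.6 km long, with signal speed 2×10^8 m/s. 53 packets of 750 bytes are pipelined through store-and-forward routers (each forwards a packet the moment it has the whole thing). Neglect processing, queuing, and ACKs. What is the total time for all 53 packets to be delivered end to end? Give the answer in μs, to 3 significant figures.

Per-hop transmission t_tx = L/R = 6000/7600000000 = 0.789474 μs.
Per-hop propagation t_prop = 3600/200000000 = 18 μs.
Pipeline fill: first packet needs 2·t_tx to clear all hops; remaining 52 packets each add one t_tx.
Total = (2+53-1)·t_tx + 2·t_prop = 54·0.789474 + 2·18 = 78.6 μs.

78.6 μs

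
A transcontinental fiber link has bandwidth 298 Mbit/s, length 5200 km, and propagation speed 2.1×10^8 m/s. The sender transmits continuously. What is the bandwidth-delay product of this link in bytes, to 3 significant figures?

Propagation delay = 5200000 / 210000000 = 0.0247619 s.
BDP = R × t_prop = 298000000 × 0.0247619 = 7379050 bits.
In bytes: 7379050/8 = 922000 bytes.

922000 bytes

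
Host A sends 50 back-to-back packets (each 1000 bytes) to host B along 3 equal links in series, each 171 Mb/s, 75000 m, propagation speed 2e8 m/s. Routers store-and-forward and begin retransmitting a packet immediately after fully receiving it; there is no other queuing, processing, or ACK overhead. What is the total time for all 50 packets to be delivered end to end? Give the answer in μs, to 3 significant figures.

Per-hop transmission t_tx = L/R = 8000/171000000 = 46.7836 μs.
Per-hop propagation t_prop = 75000/200000000 = 375 μs.
Pipeline fill: first packet needs 3·t_tx to clear all hops; remaining 49 packets each add one t_tx.
Total = (3+50-1)·t_tx + 3·t_prop = 52·46.7836 + 3·375 = 3560 μs.

3560 μs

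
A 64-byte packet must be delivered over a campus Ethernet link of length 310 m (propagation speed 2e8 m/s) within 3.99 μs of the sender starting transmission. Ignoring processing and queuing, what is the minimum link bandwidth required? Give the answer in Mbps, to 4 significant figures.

L = 512 bits.
Propagation delay = 310 / 200000000 = 1.55 μs.
Transmission budget = 3.99 − 1.55 = 2.44 μs.
R ≥ L / t_tx = 512 bits / 2.44e-06 s = 209.8 Mbps.

209.8 Mbps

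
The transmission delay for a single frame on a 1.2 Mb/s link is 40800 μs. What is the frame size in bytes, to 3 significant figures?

L = R × t_tx = 1200000 b/s × 0.0408 s = 48960 bits.
In bytes: 48960 / 8 = 6120 bytes.

6120 bytes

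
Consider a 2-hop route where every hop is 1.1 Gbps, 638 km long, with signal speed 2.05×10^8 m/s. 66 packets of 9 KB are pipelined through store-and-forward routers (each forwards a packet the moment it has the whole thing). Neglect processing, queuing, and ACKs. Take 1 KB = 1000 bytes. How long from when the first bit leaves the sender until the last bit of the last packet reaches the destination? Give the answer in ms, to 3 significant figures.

10.6 ms

Per-hop transmission t_tx = L/R = 72000/1100000000 = 0.0654545 ms.
Per-hop propagation t_prop = 638000/2.05e+08 = 3.1122 ms.
Pipeline fill: first packet needs 2·t_tx to clear all hops; remaining 65 packets each add one t_tx.
Total = (2+66-1)·t_tx + 2·t_prop = 67·0.0654545 + 2·3.1122 = 10.6 ms.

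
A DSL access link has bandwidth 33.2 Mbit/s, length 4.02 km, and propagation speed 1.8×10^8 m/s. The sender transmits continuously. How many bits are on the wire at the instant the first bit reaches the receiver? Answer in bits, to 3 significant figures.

Propagation delay = 4020 / 180000000 = 2.23333e-05 s.
BDP = R × t_prop = 3.32e+07 × 2.23333e-05 = 741.467 bits.

741 bits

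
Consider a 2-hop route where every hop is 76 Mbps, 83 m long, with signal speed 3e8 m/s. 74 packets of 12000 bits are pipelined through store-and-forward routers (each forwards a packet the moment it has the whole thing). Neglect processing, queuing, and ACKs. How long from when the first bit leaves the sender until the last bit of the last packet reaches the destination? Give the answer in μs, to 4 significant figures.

11840 μs

Per-hop transmission t_tx = L/R = 12000/76000000 = 157.895 μs.
Per-hop propagation t_prop = 83/300000000 = 0.276667 μs.
Pipeline fill: first packet needs 2·t_tx to clear all hops; remaining 73 packets each add one t_tx.
Total = (2+74-1)·t_tx + 2·t_prop = 75·157.895 + 2·0.276667 = 11840 μs.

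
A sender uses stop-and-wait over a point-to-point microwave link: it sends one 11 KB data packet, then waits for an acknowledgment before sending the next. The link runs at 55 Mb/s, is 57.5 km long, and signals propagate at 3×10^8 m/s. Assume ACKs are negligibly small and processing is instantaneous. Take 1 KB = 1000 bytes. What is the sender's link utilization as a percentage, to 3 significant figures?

t_tx = L/R = 88000/55000000 = 0.0016 s.
t_prop = 57500/300000000 = 0.000191667 s; RTT = 0.000383333 s.
Cycle = t_tx + RTT = 0.00198333 s.
Utilization = t_tx / cycle = 0.0016/0.00198333 = 80.7 %.

80.7 %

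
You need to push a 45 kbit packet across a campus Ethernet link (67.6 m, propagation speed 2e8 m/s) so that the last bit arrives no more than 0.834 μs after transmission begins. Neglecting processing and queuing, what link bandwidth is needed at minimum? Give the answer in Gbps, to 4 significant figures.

Propagation delay = 67.6 / 200000000 = 0.338 μs.
Transmission budget = 0.834 − 0.338 = 0.496 μs.
R ≥ L / t_tx = 45000 bits / 4.96e-07 s = 90.73 Gbps.

90.73 Gbps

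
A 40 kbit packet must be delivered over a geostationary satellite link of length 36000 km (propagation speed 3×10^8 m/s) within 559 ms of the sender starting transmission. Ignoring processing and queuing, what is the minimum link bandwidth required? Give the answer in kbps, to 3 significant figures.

Propagation delay = 36000000 / 300000000 = 120 ms.
Transmission budget = 559 − 120 = 439 ms.
R ≥ L / t_tx = 40000 bits / 0.439 s = 91.1 kbps.

91.1 kbps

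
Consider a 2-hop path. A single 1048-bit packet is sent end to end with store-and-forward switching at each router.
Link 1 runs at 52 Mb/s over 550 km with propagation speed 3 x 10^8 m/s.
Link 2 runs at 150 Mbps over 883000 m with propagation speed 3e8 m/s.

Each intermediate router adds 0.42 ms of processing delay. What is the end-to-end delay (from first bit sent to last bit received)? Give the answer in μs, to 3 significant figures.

Transmission delays (L/R per hop): 20.1538, 6.98667 μs; sum = 27.1405 μs.
Propagation delays (d/s per hop): 1833.33, 2943.33 μs; sum = 4776.67 μs.
Processing at 1 router(s): 1 × 0.42 ms = 420 μs.
End-to-end = 5220 μs.

5220 μs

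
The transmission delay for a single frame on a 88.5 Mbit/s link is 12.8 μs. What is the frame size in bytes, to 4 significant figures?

L = R × t_tx = 88500000 b/s × 1.28e-05 s = 1132.8 bits.
In bytes: 1132.8 / 8 = 141.6 bytes.

141.6 bytes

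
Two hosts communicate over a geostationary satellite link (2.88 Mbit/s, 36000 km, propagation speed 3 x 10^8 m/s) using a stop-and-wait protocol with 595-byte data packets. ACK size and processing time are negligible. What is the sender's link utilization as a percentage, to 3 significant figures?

0.684 %

t_tx = L/R = 4760/2880000 = 0.00165278 s.
t_prop = 36000000/300000000 = 0.12 s; RTT = 0.24 s.
Cycle = t_tx + RTT = 0.241653 s.
Utilization = t_tx / cycle = 0.00165278/0.241653 = 0.684 %.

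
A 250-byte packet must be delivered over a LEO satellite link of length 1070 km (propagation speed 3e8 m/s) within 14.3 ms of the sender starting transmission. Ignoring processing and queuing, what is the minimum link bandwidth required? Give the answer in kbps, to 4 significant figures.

L = 2000 bits.
Propagation delay = 1070000 / 300000000 = 3.56667 ms.
Transmission budget = 14.3 − 3.56667 = 10.7333 ms.
R ≥ L / t_tx = 2000 bits / 0.0107333 s = 186.3 kbps.

186.3 kbps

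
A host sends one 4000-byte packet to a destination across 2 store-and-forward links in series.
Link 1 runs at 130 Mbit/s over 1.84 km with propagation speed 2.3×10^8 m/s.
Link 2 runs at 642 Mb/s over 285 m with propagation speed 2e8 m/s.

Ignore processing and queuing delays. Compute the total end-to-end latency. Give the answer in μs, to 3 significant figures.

305 μs

L = 4000 × 8 = 32000 bits.
Transmission delays (L/R per hop): 246.154, 49.8442 μs; sum = 295.998 μs.
Propagation delays (d/s per hop): 8, 1.425 μs; sum = 9.425 μs.
End-to-end = 305 μs.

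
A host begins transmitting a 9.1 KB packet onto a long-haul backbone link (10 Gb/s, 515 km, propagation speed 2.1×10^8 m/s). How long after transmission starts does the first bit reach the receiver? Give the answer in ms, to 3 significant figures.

First bit experiences only propagation delay: d/s = 515000/210000000 = 2.45 ms.

2.45 ms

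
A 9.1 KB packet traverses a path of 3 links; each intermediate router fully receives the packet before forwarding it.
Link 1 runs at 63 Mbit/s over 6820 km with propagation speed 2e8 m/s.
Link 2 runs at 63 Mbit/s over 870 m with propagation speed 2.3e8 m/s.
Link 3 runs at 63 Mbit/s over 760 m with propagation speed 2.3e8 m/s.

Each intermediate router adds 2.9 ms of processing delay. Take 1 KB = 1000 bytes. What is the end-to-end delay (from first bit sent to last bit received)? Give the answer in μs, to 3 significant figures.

43400 μs

L = 72800 bits.
Transmission delay per hop = L/R = 72800/63000000 = 1155.56 μs; 3 hops → 3466.67 μs.
Propagation delays (d/s per hop): 34100, 3.78261, 3.30435 μs; sum = 34107.1 μs.
Processing at 2 router(s): 2 × 2.9 ms = 5800 μs.
End-to-end = 43400 μs.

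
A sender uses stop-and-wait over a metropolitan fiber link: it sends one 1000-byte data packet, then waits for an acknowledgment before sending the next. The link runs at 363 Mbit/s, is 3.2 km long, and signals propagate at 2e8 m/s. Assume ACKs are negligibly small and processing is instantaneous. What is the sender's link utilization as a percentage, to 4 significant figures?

t_tx = L/R = 8000/363000000 = 2.20386e-05 s.
t_prop = 3200/200000000 = 1.6e-05 s; RTT = 3.2e-05 s.
Cycle = t_tx + RTT = 5.40386e-05 s.
Utilization = t_tx / cycle = 2.20386e-05/5.40386e-05 = 40.78 %.

40.78 %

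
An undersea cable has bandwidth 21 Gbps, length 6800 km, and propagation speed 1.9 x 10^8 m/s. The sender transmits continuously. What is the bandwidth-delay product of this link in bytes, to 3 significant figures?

Propagation delay = 6800000 / 190000000 = 0.0357895 s.
BDP = R × t_prop = 21000000000 × 0.0357895 = 751579000 bits.
In bytes: 751579000/8 = 93900000 bytes.

93900000 bytes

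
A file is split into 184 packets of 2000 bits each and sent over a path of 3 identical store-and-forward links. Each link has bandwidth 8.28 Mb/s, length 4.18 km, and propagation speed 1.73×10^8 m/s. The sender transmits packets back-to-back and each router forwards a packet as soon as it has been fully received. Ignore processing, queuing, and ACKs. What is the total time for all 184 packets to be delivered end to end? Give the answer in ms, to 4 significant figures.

Per-hop transmission t_tx = L/R = 2000/8.28e+06 = 0.241546 ms.
Per-hop propagation t_prop = 4180/173000000 = 0.0241618 ms.
Pipeline fill: first packet needs 3·t_tx to clear all hops; remaining 183 packets each add one t_tx.
Total = (3+184-1)·t_tx + 3·t_prop = 186·0.241546 + 3·0.0241618 = 45.00 ms.

45.00 ms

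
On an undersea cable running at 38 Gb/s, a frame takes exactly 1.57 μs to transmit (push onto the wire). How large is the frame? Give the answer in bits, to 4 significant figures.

59660 bits

L = R × t_tx = 38000000000 b/s × 1.57e-06 s = 59660 bits.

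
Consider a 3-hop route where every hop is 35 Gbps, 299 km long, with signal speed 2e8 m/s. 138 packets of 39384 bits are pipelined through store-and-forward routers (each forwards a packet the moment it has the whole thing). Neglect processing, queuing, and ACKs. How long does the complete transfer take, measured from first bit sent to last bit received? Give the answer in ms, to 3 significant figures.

Per-hop transmission t_tx = L/R = 39384/35000000000 = 0.00112526 ms.
Per-hop propagation t_prop = 299000/200000000 = 1.495 ms.
Pipeline fill: first packet needs 3·t_tx to clear all hops; remaining 137 packets each add one t_tx.
Total = (3+138-1)·t_tx + 3·t_prop = 140·0.00112526 + 3·1.495 = 4.64 ms.

4.64 ms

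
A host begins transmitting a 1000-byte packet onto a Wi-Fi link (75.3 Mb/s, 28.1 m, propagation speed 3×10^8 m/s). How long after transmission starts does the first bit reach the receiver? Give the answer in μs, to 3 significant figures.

First bit experiences only propagation delay: d/s = 28.1/300000000 = 0.0937 μs.

0.0937 μs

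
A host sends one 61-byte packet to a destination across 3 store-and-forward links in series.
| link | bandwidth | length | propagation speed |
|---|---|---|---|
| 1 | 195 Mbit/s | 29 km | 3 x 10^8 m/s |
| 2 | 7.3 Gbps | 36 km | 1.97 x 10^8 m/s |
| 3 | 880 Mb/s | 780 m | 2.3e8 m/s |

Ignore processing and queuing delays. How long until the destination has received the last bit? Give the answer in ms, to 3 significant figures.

0.286 ms

L = 61 × 8 = 488 bits.
Transmission delays (L/R per hop): 0.00250256, 6.68493e-05, 0.000554545 ms; sum = 0.00312396 ms.
Propagation delays (d/s per hop): 0.0966667, 0.182741, 0.0033913 ms; sum = 0.282799 ms.
End-to-end = 0.286 ms.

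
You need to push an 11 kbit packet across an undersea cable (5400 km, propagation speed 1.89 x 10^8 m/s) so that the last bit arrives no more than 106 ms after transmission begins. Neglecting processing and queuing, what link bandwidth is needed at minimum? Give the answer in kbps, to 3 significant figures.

Propagation delay = 5400000 / 189000000 = 28.5714 ms.
Transmission budget = 106 − 28.5714 = 77.4286 ms.
R ≥ L / t_tx = 11000 bits / 0.0774286 s = 142 kbps.

142 kbps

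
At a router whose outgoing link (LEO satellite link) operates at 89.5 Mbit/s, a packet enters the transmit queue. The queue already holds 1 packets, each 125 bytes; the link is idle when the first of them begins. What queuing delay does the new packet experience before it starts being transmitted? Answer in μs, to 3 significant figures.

11.2 μs

Each queued packet: L/R = 1000/89500000 = 11.1732 μs.
1 queued → 11.1732 μs.
Queuing delay = 11.2 μs.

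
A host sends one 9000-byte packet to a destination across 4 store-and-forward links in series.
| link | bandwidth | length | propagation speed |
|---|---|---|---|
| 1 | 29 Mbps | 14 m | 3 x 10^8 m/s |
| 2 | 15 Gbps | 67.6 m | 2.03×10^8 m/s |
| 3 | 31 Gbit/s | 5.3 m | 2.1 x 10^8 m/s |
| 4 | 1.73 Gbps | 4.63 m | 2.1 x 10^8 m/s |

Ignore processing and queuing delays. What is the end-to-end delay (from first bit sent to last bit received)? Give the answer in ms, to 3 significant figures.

L = 9000 × 8 = 72000 bits.
Transmission delays (L/R per hop): 2.48276, 0.0048, 0.00232258, 0.0416185 ms; sum = 2.5315 ms.
Propagation delays (d/s per hop): 4.66667e-05, 0.000333005, 2.52381e-05, 2.20476e-05 ms; sum = 0.000426957 ms.
End-to-end = 2.53 ms.

2.53 ms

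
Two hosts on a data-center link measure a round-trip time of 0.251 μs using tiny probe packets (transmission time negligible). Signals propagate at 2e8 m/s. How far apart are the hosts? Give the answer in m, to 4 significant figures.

One-way propagation = RTT/2 = 0.1255 μs.
d = s × t = 200000000 × 1.255e-07 = 25.10 m.

25.10 m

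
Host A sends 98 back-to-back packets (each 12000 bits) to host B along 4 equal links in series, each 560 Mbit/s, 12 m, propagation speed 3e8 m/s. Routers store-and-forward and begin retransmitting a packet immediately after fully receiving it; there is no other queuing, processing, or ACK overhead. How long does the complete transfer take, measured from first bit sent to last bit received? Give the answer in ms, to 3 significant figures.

Per-hop transmission t_tx = L/R = 12000/560000000 = 0.0214286 ms.
Per-hop propagation t_prop = 12/300000000 = 4e-05 ms.
Pipeline fill: first packet needs 4·t_tx to clear all hops; remaining 97 packets each add one t_tx.
Total = (4+98-1)·t_tx + 4·t_prop = 101·0.0214286 + 4·4e-05 = 2.16 ms.

2.16 ms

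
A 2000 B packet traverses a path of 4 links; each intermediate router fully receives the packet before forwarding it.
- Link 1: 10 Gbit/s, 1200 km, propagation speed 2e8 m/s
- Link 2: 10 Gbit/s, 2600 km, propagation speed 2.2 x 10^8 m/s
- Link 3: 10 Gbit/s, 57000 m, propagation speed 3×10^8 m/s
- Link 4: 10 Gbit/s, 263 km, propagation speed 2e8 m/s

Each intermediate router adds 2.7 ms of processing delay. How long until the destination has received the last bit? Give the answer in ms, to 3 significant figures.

27.4 ms

L = 2000 × 8 = 16000 bits.
Transmission delay per hop = L/R = 16000/10000000000 = 0.0016 ms; 4 hops → 0.0064 ms.
Propagation delays (d/s per hop): 6, 11.8182, 0.19, 1.315 ms; sum = 19.3232 ms.
Processing at 3 router(s): 3 × 2.7 ms = 8.1 ms.
End-to-end = 27.4 ms.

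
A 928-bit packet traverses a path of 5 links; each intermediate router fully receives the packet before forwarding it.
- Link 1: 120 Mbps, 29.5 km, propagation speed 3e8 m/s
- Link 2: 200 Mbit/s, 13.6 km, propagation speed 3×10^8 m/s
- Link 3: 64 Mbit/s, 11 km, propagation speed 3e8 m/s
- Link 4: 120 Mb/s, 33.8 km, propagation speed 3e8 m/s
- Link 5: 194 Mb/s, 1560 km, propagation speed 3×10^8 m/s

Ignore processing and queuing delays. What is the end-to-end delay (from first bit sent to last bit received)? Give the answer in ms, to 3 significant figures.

Transmission delays (L/R per hop): 0.00773333, 0.00464, 0.0145, 0.00773333, 0.00478351 ms; sum = 0.0393902 ms.
Propagation delays (d/s per hop): 0.0983333, 0.0453333, 0.0366667, 0.112667, 5.2 ms; sum = 5.493 ms.
End-to-end = 5.53 ms.

5.53 ms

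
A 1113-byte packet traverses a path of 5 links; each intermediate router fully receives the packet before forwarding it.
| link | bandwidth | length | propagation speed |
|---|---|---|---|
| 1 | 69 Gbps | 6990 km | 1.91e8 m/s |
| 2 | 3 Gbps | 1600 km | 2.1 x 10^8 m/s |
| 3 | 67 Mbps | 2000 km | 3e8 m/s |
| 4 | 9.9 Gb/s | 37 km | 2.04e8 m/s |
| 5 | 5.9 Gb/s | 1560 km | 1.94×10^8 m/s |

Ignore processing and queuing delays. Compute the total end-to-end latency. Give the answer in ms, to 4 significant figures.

59.24 ms

L = 1113 × 8 = 8904 bits.
Transmission delays (L/R per hop): 0.000129043, 0.002968, 0.132896, 0.000899394, 0.00150915 ms; sum = 0.138401 ms.
Propagation delays (d/s per hop): 36.5969, 7.61905, 6.66667, 0.181373, 8.04124 ms; sum = 59.1052 ms.
End-to-end = 59.24 ms.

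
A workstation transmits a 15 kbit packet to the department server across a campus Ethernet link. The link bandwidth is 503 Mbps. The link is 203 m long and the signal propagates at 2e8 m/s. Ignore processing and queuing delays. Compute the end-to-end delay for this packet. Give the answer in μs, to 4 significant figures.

30.84 μs

L = 15000 bits.
Transmission delay = L/R = 15000 / 503000000 = 29.8211 μs.
Propagation delay = d/s = 203 m / 200000000 m/s = 1.015 μs.
Total = 30.84 μs.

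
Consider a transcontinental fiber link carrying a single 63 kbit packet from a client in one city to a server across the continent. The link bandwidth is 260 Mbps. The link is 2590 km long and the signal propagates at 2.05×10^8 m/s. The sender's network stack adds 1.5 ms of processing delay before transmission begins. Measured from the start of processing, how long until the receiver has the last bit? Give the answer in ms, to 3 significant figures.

14.4 ms

L = 63000 bits.
Transmission delay = L/R = 63000 / 260000000 = 0.242308 ms.
Propagation delay = d/s = 2590000 m / 2.05e+08 m/s = 12.6341 ms.
Plus processing delay 1.5 ms = 1.5 ms.
Total = 14.4 ms.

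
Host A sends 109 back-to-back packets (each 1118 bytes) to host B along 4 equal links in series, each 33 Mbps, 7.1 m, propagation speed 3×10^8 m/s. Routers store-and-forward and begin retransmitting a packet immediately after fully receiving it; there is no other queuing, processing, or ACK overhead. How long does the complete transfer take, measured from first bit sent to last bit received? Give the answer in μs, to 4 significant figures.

30360 μs

Per-hop transmission t_tx = L/R = 8944/33000000 = 271.03 μs.
Per-hop propagation t_prop = 7.1/300000000 = 0.0236667 μs.
Pipeline fill: first packet needs 4·t_tx to clear all hops; remaining 108 packets each add one t_tx.
Total = (4+109-1)·t_tx + 4·t_prop = 112·271.03 + 4·0.0236667 = 30360 μs.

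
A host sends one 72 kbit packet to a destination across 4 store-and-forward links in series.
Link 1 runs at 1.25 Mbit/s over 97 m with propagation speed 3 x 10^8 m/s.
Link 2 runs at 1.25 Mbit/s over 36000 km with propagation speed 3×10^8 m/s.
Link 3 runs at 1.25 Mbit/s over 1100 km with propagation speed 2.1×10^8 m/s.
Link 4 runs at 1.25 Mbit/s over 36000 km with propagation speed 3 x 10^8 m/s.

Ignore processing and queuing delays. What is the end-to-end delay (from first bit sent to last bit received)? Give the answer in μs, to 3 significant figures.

476000 μs

L = 72000 bits.
Transmission delay per hop = L/R = 72000/1250000 = 57600 μs; 4 hops → 230400 μs.
Propagation delays (d/s per hop): 0.323333, 120000, 5238.1, 120000 μs; sum = 245238 μs.
End-to-end = 476000 μs.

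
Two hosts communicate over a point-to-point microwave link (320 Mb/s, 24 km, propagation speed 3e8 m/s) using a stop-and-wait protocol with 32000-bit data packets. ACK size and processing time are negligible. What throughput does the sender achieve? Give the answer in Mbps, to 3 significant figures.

t_tx = L/R = 32000/320000000 = 0.0001 s.
t_prop = 24000/300000000 = 8e-05 s; RTT = 0.00016 s.
Cycle = t_tx + RTT = 0.00026 s.
Throughput = L / cycle = 32000 / 0.00026 = 123 Mbps.

123 Mbps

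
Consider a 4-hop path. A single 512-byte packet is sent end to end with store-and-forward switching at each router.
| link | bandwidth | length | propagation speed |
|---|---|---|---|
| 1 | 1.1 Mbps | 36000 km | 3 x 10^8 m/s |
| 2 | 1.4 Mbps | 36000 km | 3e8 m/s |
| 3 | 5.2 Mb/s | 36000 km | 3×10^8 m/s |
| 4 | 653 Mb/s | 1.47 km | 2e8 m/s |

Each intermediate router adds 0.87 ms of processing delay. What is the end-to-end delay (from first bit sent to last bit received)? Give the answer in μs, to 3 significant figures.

L = 512 × 8 = 4096 bits.
Transmission delays (L/R per hop): 3723.64, 2925.71, 787.692, 6.27259 μs; sum = 7443.32 μs.
Propagation delays (d/s per hop): 120000, 120000, 120000, 7.35 μs; sum = 360007 μs.
Processing at 3 router(s): 3 × 0.87 ms = 2610 μs.
End-to-end = 370000 μs.

370000 μs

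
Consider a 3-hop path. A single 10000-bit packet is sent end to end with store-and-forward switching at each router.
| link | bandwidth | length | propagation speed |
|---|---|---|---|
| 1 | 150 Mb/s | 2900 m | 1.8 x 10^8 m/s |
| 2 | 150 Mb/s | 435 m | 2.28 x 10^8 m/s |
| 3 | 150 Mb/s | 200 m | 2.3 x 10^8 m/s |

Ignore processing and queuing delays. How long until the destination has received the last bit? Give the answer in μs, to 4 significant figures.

218.9 μs

Transmission delay per hop = L/R = 10000/150000000 = 66.6667 μs; 3 hops → 200 μs.
Propagation delays (d/s per hop): 16.1111, 1.90789, 0.869565 μs; sum = 18.8886 μs.
End-to-end = 218.9 μs.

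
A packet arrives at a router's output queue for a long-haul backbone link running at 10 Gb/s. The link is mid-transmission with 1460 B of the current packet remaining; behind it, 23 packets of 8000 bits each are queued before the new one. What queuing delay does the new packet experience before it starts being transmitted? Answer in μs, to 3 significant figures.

Each queued packet: L/R = 8000/10000000000 = 0.8 μs.
23 queued → 18.4 μs.
Plus remaining 11680 bits of current packet: 1.168 μs.
Queuing delay = 19.6 μs.

19.6 μs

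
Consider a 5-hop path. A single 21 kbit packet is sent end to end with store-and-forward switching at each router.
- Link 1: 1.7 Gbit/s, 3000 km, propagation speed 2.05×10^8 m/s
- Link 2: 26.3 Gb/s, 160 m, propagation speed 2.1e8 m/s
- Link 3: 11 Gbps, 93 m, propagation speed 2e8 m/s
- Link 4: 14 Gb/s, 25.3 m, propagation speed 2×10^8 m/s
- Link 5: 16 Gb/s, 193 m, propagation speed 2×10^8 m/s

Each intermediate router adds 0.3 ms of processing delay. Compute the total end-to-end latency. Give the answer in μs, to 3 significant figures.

L = 21000 bits.
Transmission delays (L/R per hop): 12.3529, 0.798479, 1.90909, 1.5, 1.3125 μs; sum = 17.873 μs.
Propagation delays (d/s per hop): 14634.1, 0.761905, 0.465, 0.1265, 0.965 μs; sum = 14636.5 μs.
Processing at 4 router(s): 4 × 0.3 ms = 1200 μs.
End-to-end = 15900 μs.

15900 μs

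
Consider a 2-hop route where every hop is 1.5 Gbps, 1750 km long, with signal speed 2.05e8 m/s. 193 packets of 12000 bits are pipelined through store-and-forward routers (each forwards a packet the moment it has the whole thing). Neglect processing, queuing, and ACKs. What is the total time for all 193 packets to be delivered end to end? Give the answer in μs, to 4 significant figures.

18630 μs

Per-hop transmission t_tx = L/R = 12000/1500000000 = 8 μs.
Per-hop propagation t_prop = 1750000/2.05e+08 = 8536.59 μs.
Pipeline fill: first packet needs 2·t_tx to clear all hops; remaining 192 packets each add one t_tx.
Total = (2+193-1)·t_tx + 2·t_prop = 194·8 + 2·8536.59 = 18630 μs.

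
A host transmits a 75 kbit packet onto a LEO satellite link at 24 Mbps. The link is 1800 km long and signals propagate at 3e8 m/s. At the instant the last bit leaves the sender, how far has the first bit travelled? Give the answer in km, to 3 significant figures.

938 km

t_tx = L/R = 75000/24000000 = 0.003125 s.
Distance = s × t_tx = 300000000 × 0.003125 = 938 km.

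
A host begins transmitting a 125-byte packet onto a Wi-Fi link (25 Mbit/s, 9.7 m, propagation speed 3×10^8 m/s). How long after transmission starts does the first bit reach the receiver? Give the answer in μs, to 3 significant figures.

First bit experiences only propagation delay: d/s = 9.7/300000000 = 0.0323 μs.

0.0323 μs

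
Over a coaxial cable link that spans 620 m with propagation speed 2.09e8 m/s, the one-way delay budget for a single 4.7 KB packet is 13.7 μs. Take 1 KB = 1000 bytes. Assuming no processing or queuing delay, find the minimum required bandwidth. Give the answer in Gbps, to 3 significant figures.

3.50 Gbps

L = 37600 bits.
Propagation delay = 620 / 209000000 = 2.96651 μs.
Transmission budget = 13.7 − 2.96651 = 10.7335 μs.
R ≥ L / t_tx = 37600 bits / 1.07335e-05 s = 3.50 Gbps.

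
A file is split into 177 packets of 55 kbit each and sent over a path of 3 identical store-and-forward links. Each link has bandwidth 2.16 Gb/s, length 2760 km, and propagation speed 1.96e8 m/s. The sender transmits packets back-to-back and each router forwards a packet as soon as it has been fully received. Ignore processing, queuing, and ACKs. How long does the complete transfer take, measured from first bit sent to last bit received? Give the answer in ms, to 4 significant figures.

Per-hop transmission t_tx = L/R = 55000/2160000000 = 0.025463 ms.
Per-hop propagation t_prop = 2760000/196000000 = 14.0816 ms.
Pipeline fill: first packet needs 3·t_tx to clear all hops; remaining 176 packets each add one t_tx.
Total = (3+177-1)·t_tx + 3·t_prop = 179·0.025463 + 3·14.0816 = 46.80 ms.

46.80 ms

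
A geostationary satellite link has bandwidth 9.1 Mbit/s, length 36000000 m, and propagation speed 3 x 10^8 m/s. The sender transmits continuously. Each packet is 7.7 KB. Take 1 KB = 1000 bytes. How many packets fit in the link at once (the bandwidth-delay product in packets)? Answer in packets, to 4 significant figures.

Propagation delay = 36000000 / 300000000 = 0.12 s.
BDP = R × t_prop = 9100000 × 0.12 = 1092000 bits.
In packets of 61600 bits: 17.73 packets.

17.73 packets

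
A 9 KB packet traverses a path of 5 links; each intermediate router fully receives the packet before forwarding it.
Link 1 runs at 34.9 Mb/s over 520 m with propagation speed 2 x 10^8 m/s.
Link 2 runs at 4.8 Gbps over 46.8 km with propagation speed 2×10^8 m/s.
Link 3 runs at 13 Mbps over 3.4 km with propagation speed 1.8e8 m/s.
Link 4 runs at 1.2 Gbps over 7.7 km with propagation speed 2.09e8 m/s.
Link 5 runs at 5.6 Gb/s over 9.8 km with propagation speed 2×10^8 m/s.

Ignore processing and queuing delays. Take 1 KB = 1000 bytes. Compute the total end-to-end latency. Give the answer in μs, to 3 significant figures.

L = 72000 bits.
Transmission delays (L/R per hop): 2063.04, 15, 5538.46, 60, 12.8571 μs; sum = 7689.36 μs.
Propagation delays (d/s per hop): 2.6, 234, 18.8889, 36.8421, 49 μs; sum = 341.331 μs.
End-to-end = 8030 μs.

8030 μs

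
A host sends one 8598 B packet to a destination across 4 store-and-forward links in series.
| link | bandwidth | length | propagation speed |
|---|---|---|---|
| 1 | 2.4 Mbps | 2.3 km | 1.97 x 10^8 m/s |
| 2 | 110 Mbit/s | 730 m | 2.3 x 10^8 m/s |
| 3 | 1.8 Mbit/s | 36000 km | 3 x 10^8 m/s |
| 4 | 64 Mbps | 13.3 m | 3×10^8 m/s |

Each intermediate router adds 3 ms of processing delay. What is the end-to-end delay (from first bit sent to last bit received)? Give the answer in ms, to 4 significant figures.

L = 8598 × 8 = 68784 bits.
Transmission delays (L/R per hop): 28.66, 0.625309, 38.2133, 1.07475 ms; sum = 68.5734 ms.
Propagation delays (d/s per hop): 0.0116751, 0.00317391, 120, 4.43333e-05 ms; sum = 120.015 ms.
Processing at 3 router(s): 3 × 3 ms = 9 ms.
End-to-end = 197.6 ms.

197.6 ms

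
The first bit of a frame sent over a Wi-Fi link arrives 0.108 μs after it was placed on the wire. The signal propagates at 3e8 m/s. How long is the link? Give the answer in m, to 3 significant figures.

d = s × t_prop = 300000000 × 1.08e-07 = 32.4 m.

32.4 m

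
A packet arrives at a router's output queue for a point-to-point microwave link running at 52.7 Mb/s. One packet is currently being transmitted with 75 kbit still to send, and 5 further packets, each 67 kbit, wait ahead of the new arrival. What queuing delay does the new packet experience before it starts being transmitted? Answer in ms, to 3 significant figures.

Each queued packet: L/R = 67000/52700000 = 1.27135 ms.
5 queued → 6.35674 ms.
Plus remaining 75000 bits of current packet: 1.42315 ms.
Queuing delay = 7.78 ms.

7.78 ms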